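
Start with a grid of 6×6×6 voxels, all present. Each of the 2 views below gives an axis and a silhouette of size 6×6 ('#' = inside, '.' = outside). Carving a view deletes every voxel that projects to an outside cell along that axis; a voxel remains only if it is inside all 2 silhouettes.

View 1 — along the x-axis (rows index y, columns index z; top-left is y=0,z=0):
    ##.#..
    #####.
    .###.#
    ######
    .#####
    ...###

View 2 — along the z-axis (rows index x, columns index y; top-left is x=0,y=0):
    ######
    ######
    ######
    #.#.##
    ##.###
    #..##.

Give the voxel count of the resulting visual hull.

start: 6×6×6 = 216 voxels
after view 1 [x-axis, 26 of 36 cells solid] → remaining = 156
after view 2 [z-axis, 30 of 36 cells solid] → remaining = 129

remaining voxels: 129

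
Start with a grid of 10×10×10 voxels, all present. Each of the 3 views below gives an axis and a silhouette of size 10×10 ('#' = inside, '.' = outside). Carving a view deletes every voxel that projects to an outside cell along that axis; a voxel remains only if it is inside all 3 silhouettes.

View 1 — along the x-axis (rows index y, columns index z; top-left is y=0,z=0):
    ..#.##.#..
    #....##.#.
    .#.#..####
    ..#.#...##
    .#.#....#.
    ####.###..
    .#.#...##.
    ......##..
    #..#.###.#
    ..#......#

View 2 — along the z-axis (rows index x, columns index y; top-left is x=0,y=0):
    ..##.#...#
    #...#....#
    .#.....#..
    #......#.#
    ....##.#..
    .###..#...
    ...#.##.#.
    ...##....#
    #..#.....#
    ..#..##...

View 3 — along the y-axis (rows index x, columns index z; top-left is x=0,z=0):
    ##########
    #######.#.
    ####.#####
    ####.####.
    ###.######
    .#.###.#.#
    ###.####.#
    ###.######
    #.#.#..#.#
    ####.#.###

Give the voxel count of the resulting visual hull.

105 voxels

start: 10×10×10 = 1000 voxels
step 1: project along x, AND mask (42/100) → |grid| = 420
step 2: project along z, AND mask (32/100) → |grid| = 129
step 3: project along y, AND mask (80/100) → |grid| = 105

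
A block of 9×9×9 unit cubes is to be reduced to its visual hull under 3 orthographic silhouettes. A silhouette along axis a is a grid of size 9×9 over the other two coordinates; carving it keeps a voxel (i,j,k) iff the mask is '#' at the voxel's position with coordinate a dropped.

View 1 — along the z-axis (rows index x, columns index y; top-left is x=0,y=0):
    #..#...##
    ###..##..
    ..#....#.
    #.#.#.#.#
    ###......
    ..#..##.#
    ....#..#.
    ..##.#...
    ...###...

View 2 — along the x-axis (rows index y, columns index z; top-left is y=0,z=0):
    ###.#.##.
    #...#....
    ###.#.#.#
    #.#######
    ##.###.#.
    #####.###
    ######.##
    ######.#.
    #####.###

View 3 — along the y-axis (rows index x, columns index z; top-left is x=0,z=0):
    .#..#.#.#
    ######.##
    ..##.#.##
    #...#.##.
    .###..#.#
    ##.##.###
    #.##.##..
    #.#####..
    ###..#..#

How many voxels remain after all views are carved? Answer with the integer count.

full grid |V| = 729
[1] z-view keeps 31 columns → grid now 279
[2] x-view keeps 59 columns → grid now 207
[3] y-view keeps 49 columns → grid now 127

|visual hull| = 127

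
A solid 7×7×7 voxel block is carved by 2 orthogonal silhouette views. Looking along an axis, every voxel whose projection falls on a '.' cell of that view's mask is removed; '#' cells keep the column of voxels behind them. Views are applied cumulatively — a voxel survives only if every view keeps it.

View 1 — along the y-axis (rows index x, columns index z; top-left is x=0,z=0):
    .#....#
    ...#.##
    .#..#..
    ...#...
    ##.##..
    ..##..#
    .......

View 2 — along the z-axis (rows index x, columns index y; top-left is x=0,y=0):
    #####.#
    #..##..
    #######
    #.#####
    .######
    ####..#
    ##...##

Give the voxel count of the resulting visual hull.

full grid |V| = 343
after view 1 [y-axis, 15 of 49 cells solid] → remaining = 105
after view 2 [z-axis, 37 of 49 cells solid] → remaining = 80

remaining voxels: 80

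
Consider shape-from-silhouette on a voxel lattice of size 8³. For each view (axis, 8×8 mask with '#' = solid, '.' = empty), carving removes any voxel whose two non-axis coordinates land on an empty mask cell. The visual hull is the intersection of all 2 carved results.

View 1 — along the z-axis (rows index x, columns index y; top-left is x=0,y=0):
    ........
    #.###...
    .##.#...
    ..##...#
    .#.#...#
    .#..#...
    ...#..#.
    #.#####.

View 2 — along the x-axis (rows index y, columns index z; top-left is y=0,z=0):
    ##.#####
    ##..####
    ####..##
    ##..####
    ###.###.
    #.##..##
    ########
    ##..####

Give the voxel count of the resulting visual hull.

voxel count = 143

before carving: 512 voxels (8×8×8)
  1. axis=2 (XY plane), |mask|=23  ⇒  voxels=184
  2. axis=0 (YZ plane), |mask|=50  ⇒  voxels=143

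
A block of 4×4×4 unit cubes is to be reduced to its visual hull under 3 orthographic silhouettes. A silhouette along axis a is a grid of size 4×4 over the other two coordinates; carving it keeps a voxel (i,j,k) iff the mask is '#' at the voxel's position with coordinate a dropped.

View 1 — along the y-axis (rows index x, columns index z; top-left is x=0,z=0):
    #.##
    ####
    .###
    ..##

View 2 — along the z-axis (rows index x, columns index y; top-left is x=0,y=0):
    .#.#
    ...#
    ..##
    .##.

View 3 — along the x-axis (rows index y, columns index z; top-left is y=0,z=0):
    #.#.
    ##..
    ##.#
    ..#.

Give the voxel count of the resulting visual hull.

remaining voxels: 7

before carving: 64 voxels (4×4×4)
carve view 1 (along y, XZ-mask fill 12/16): 48 voxels remain
carve view 2 (along z, XY-mask fill 7/16): 20 voxels remain
carve view 3 (along x, YZ-mask fill 8/16): 7 voxels remain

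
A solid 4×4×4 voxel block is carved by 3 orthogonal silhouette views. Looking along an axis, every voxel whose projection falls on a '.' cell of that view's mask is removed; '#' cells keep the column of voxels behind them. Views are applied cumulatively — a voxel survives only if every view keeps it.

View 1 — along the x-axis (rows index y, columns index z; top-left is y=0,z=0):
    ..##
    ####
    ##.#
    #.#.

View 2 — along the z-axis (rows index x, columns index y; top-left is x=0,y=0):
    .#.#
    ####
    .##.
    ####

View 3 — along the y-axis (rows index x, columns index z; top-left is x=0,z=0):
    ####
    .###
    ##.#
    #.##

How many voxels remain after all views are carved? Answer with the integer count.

full grid |V| = 64
after view 1 [x-axis, 11 of 16 cells solid] → remaining = 44
after view 2 [z-axis, 12 of 16 cells solid] → remaining = 35
after view 3 [y-axis, 13 of 16 cells solid] → remaining = 29

remaining voxels: 29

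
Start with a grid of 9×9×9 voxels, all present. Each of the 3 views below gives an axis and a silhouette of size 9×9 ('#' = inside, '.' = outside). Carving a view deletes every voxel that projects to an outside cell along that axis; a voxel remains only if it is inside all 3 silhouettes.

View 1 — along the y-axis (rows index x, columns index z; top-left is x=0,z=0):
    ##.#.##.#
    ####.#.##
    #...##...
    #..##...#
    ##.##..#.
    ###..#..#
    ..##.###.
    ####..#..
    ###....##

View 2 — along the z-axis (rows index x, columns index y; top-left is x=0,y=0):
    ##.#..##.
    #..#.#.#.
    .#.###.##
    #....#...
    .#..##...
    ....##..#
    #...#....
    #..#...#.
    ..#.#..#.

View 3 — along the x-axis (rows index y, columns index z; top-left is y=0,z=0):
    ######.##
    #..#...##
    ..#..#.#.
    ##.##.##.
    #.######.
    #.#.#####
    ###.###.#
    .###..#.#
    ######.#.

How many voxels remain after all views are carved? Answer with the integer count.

initial block: 9^3 = 729
step 1: project along y, AND mask (45/81) → |grid| = 405
step 2: project along z, AND mask (31/81) → |grid| = 154
step 3: project along x, AND mask (54/81) → |grid| = 110

110 voxels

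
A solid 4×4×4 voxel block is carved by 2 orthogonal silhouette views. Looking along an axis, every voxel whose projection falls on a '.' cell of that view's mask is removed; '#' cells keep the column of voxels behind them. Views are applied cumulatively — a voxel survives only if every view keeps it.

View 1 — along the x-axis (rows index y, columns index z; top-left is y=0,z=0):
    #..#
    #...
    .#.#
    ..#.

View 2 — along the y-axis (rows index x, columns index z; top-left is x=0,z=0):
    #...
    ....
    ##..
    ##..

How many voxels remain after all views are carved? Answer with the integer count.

|visual hull| = 8

before carving: 64 voxels (4×4×4)
  1. axis=0 (YZ plane), |mask|=6  ⇒  voxels=24
  2. axis=1 (XZ plane), |mask|=5  ⇒  voxels=8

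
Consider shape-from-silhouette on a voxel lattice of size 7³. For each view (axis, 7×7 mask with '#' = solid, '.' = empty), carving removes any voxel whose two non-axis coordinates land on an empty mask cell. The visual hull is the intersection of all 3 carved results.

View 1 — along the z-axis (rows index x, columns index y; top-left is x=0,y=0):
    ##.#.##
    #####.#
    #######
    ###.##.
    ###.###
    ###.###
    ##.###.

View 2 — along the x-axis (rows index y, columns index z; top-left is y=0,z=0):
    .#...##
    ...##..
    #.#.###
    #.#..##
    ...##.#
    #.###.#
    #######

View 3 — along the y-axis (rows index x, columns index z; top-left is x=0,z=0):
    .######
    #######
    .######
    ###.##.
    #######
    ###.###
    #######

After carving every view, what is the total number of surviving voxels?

full grid |V| = 343
[1] z-view keeps 40 columns → grid now 280
[2] x-view keeps 29 columns → grid now 159
[3] y-view keeps 44 columns → grid now 141

141 voxels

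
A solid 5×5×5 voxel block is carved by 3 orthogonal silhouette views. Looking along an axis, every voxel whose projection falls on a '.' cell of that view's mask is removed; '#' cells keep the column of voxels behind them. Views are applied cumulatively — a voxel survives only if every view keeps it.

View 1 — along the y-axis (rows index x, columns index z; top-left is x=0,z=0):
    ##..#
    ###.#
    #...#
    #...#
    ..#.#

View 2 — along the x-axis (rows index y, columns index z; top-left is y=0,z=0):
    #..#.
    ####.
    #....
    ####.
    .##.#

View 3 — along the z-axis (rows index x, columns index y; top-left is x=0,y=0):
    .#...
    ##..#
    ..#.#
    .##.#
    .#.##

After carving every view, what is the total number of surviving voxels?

18 voxels

full grid |V| = 125
step 1: project along y, AND mask (13/25) → |grid| = 65
step 2: project along x, AND mask (14/25) → |grid| = 33
step 3: project along z, AND mask (12/25) → |grid| = 18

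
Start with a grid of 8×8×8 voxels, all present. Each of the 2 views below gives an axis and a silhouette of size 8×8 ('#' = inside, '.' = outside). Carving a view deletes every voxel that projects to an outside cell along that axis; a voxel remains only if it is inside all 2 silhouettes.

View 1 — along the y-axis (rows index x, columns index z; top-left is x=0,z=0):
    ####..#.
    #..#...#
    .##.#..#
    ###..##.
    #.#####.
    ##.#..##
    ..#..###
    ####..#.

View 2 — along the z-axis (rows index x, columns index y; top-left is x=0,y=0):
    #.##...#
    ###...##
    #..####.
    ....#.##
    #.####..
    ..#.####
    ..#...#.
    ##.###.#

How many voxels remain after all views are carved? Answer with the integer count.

163 voxels

initial block: 8^3 = 512
V1 y: intersect with XZ mask (37 set) -- 296 left
V2 z: intersect with XY mask (35 set) -- 163 left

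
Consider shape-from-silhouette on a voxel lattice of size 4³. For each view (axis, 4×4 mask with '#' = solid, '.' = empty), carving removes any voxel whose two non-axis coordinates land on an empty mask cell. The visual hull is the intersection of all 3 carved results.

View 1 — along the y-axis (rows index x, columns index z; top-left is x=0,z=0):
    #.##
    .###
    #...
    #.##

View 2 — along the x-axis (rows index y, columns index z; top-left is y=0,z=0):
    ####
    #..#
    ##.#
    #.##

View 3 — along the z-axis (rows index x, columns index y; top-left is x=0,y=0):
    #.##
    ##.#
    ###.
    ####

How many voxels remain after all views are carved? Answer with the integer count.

|visual hull| = 27

start: 4×4×4 = 64 voxels
V1 y: intersect with XZ mask (10 set) -- 40 left
V2 x: intersect with YZ mask (12 set) -- 32 left
V3 z: intersect with XY mask (13 set) -- 27 left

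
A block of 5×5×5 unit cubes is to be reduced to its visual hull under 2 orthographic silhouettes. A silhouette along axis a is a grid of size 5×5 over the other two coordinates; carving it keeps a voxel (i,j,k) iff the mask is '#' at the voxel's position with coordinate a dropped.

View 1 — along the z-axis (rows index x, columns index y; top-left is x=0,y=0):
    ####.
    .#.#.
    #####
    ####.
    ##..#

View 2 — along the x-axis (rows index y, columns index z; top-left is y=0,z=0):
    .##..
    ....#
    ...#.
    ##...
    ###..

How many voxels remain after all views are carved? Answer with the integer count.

30 voxels

initial block: 5^3 = 125
[1] z-view keeps 18 columns → grid now 90
[2] x-view keeps 9 columns → grid now 30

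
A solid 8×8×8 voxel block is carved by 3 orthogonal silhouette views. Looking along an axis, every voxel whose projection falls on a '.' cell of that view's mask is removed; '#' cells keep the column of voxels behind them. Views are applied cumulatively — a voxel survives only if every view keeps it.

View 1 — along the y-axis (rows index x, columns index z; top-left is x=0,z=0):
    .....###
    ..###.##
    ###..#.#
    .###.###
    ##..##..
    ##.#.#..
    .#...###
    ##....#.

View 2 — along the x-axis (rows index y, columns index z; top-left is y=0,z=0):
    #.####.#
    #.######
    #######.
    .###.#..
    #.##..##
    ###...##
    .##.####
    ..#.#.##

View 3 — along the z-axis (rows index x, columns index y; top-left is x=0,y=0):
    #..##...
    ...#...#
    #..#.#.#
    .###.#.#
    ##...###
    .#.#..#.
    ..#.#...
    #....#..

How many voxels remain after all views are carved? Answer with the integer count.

start: 8×8×8 = 512 voxels
  1. axis=1 (XZ plane), |mask|=34  ⇒  voxels=272
  2. axis=0 (YZ plane), |mask|=44  ⇒  voxels=183
  3. axis=2 (XY plane), |mask|=26  ⇒  voxels=74

|visual hull| = 74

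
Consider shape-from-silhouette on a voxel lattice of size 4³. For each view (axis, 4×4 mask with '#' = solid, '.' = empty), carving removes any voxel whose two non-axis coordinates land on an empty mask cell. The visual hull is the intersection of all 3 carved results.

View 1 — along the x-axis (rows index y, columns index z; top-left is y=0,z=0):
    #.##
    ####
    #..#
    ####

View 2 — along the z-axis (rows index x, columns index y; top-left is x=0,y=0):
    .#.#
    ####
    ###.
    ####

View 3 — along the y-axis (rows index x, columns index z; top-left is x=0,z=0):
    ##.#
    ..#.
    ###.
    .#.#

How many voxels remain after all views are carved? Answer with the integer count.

before carving: 64 voxels (4×4×4)
after view 1 [x-axis, 13 of 16 cells solid] → remaining = 52
after view 2 [z-axis, 13 of 16 cells solid] → remaining = 43
after view 3 [y-axis, 9 of 16 cells solid] → remaining = 21

remaining voxels: 21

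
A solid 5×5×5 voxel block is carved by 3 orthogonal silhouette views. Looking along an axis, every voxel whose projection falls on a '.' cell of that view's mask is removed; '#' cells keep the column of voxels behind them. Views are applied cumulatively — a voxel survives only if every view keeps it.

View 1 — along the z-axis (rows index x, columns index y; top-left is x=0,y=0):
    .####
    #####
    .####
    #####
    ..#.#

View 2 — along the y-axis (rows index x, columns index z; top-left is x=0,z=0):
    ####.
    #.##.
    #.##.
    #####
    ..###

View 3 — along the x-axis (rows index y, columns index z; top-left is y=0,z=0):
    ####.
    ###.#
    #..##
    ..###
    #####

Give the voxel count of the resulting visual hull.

|visual hull| = 56

initial block: 5^3 = 125
V1 z: intersect with XY mask (20 set) -- 100 left
V2 y: intersect with XZ mask (18 set) -- 74 left
V3 x: intersect with YZ mask (19 set) -- 56 left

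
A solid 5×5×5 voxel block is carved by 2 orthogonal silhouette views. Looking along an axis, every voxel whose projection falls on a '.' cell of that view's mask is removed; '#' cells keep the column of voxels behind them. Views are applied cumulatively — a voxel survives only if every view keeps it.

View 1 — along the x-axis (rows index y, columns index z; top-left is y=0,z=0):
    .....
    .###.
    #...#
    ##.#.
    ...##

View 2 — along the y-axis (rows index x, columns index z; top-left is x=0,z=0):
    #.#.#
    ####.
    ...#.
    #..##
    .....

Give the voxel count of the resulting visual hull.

remaining voxels: 23

initial block: 5^3 = 125
  1. axis=0 (YZ plane), |mask|=10  ⇒  voxels=50
  2. axis=1 (XZ plane), |mask|=11  ⇒  voxels=23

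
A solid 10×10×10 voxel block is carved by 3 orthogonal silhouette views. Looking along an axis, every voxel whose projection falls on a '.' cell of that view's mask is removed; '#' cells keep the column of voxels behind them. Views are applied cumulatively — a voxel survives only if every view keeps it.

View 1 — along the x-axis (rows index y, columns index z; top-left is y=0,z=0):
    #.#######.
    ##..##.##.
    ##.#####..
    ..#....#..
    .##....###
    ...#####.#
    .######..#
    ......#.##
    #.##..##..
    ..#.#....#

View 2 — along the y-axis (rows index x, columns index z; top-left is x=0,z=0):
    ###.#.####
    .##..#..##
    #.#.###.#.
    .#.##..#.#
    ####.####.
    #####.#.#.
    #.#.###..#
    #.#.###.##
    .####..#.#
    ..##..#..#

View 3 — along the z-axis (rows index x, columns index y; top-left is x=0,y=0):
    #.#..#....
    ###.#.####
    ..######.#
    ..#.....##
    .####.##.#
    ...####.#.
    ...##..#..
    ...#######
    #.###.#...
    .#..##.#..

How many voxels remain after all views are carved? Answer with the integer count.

initial block: 10^3 = 1000
[1] x-view keeps 52 columns → grid now 520
[2] y-view keeps 62 columns → grid now 323
[3] z-view keeps 52 columns → grid now 156

|visual hull| = 156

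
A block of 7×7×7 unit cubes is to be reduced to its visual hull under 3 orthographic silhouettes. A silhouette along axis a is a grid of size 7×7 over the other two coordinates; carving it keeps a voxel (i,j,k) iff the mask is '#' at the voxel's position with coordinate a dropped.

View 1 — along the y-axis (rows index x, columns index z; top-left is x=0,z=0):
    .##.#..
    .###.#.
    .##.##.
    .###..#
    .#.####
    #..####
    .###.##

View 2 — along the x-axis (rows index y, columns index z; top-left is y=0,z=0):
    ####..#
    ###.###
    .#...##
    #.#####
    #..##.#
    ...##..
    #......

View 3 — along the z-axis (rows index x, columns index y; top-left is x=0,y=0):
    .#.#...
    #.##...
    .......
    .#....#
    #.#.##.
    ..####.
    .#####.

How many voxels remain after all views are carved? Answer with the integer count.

voxel count = 54

before carving: 343 voxels (7×7×7)
[1] y-view keeps 30 columns → grid now 210
[2] x-view keeps 27 columns → grid now 109
[3] z-view keeps 20 columns → grid now 54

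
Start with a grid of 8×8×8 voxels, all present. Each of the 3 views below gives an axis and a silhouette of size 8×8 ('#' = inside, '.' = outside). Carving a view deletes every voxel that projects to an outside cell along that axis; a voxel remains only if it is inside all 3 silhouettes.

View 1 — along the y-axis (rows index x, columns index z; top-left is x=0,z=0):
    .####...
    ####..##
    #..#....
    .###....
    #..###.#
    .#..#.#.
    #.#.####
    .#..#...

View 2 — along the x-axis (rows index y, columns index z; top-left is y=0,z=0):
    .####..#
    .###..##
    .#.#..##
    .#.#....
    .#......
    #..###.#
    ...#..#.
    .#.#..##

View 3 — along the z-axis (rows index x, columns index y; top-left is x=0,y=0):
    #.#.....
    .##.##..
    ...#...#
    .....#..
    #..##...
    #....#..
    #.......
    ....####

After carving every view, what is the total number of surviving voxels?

remaining voxels: 35

start: 8×8×8 = 512 voxels
carve view 1 (along y, XZ-mask fill 31/64): 248 voxels remain
carve view 2 (along x, YZ-mask fill 28/64): 116 voxels remain
carve view 3 (along z, XY-mask fill 19/64): 35 voxels remain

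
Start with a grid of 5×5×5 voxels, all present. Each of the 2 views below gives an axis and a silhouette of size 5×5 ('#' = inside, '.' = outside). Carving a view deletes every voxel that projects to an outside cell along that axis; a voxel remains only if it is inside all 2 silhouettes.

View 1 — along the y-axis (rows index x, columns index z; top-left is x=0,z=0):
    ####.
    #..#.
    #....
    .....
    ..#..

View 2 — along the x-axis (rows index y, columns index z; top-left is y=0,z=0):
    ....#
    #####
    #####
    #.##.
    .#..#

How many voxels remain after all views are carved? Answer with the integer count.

full grid |V| = 125
  1. axis=1 (XZ plane), |mask|=8  ⇒  voxels=40
  2. axis=0 (YZ plane), |mask|=16  ⇒  voxels=24

24 voxels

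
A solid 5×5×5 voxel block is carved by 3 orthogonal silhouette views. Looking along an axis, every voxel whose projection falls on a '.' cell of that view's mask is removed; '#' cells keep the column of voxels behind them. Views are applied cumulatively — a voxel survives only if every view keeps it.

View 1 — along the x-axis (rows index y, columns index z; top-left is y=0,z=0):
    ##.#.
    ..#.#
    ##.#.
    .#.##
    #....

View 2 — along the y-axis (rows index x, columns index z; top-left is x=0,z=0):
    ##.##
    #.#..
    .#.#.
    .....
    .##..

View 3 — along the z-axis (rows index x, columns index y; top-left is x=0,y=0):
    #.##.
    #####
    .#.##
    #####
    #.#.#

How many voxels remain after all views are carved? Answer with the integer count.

voxel count = 17

full grid |V| = 125
V1 x: intersect with YZ mask (12 set) -- 60 left
V2 y: intersect with XZ mask (10 set) -- 25 left
V3 z: intersect with XY mask (19 set) -- 17 left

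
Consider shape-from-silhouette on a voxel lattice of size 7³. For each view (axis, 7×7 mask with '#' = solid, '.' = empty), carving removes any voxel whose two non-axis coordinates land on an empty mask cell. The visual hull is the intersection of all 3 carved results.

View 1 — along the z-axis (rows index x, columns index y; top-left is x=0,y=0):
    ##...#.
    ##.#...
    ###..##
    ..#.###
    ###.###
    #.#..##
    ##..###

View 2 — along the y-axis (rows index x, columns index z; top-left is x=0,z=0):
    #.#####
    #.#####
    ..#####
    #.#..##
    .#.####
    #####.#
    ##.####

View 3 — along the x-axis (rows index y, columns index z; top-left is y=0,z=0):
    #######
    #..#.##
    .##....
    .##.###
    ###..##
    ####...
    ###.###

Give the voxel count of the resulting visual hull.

before carving: 343 voxels (7×7×7)
[1] z-view keeps 30 columns → grid now 210
[2] y-view keeps 38 columns → grid now 161
[3] x-view keeps 33 columns → grid now 110

|visual hull| = 110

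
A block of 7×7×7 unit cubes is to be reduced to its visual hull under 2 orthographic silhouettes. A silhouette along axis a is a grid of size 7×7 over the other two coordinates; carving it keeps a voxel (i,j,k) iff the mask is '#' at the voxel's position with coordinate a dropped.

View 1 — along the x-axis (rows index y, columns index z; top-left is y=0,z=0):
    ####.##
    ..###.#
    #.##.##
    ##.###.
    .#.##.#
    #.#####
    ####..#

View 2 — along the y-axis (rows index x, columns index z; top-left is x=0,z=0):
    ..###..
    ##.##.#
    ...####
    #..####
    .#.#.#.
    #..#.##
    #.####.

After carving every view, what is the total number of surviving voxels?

|visual hull| = 151

full grid |V| = 343
V1 x: intersect with YZ mask (35 set) -- 245 left
V2 y: intersect with XZ mask (29 set) -- 151 left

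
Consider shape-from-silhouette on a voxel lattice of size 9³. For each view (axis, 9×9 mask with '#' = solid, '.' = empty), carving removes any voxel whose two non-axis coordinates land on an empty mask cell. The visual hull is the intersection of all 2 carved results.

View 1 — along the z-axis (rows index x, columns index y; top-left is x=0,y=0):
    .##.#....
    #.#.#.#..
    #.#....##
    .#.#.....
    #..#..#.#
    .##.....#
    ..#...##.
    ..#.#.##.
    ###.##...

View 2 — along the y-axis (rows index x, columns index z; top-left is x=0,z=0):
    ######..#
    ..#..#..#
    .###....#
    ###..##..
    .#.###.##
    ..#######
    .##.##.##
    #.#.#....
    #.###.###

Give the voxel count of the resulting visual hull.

full grid |V| = 729
  1. axis=2 (XY plane), |mask|=32  ⇒  voxels=288
  2. axis=1 (XZ plane), |mask|=48  ⇒  voxels=169

169 voxels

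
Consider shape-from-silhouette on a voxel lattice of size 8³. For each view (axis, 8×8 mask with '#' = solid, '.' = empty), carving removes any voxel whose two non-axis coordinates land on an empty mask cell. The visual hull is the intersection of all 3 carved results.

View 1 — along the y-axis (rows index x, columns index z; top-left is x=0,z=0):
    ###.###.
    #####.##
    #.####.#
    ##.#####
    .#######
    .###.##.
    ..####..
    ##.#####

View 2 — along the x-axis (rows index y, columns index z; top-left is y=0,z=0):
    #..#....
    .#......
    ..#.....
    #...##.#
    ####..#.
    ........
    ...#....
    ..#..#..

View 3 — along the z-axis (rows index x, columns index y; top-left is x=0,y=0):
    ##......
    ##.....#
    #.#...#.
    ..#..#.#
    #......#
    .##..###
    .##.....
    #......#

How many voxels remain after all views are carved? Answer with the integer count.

voxel count = 23

full grid |V| = 512
[1] y-view keeps 49 columns → grid now 392
[2] x-view keeps 16 columns → grid now 98
[3] z-view keeps 22 columns → grid now 23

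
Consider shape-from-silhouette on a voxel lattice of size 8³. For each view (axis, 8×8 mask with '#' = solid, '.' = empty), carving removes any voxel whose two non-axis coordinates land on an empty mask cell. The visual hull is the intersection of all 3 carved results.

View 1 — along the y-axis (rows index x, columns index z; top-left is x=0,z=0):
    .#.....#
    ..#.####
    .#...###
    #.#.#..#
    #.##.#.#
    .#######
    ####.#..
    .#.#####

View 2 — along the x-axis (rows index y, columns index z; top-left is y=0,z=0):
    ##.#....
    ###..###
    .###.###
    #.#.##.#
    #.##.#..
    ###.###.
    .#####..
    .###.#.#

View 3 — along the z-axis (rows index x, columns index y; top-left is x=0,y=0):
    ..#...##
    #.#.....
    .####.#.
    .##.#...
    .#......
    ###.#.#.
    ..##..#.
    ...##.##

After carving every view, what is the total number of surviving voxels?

full grid |V| = 512
[1] y-view keeps 38 columns → grid now 304
[2] x-view keeps 40 columns → grid now 194
[3] z-view keeps 26 columns → grid now 78

remaining voxels: 78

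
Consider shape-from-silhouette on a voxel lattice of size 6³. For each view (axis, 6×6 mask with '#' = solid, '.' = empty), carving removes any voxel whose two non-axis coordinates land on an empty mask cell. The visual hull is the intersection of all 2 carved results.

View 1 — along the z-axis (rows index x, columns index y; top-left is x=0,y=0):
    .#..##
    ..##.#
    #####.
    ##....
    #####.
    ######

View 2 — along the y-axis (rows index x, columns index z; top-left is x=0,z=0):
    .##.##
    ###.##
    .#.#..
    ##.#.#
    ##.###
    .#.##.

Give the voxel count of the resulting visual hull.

88 voxels

start: 6×6×6 = 216 voxels
carve view 1 (along z, XY-mask fill 24/36): 144 voxels remain
carve view 2 (along y, XZ-mask fill 23/36): 88 voxels remain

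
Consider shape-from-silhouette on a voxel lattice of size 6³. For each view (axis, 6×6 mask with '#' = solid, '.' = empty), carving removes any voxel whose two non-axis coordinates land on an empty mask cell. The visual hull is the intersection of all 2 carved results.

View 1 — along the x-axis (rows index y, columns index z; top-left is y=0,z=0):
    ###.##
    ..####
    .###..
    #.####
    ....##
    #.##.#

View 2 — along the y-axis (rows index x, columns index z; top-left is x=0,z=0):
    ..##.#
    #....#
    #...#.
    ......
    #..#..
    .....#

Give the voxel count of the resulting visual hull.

before carving: 216 voxels (6×6×6)
  1. axis=0 (YZ plane), |mask|=23  ⇒  voxels=138
  2. axis=1 (XZ plane), |mask|=10  ⇒  voxels=41

remaining voxels: 41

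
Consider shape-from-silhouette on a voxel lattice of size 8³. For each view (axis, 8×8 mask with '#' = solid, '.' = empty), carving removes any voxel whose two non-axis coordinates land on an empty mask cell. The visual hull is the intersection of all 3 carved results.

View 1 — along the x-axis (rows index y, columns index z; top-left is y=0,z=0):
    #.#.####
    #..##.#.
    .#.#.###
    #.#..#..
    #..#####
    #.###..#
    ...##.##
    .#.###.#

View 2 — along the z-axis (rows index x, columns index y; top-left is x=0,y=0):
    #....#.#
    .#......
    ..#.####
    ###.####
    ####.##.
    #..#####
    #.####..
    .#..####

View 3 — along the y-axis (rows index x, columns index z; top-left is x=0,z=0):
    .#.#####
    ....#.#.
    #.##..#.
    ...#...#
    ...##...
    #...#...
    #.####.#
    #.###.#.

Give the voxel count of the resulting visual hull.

full grid |V| = 512
carve view 1 (along x, YZ-mask fill 38/64): 304 voxels remain
carve view 2 (along z, XY-mask fill 38/64): 185 voxels remain
carve view 3 (along y, XZ-mask fill 29/64): 92 voxels remain

remaining voxels: 92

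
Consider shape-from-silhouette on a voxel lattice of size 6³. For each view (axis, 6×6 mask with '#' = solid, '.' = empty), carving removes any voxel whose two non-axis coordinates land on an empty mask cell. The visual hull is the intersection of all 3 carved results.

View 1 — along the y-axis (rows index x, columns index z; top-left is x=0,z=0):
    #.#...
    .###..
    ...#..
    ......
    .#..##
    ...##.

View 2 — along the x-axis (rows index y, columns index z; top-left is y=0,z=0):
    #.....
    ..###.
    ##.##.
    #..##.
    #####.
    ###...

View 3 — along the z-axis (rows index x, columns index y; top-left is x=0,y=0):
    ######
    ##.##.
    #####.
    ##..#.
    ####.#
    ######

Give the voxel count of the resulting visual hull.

voxel count = 31

start: 6×6×6 = 216 voxels
[1] y-view keeps 11 columns → grid now 66
[2] x-view keeps 19 columns → grid now 37
[3] z-view keeps 29 columns → grid now 31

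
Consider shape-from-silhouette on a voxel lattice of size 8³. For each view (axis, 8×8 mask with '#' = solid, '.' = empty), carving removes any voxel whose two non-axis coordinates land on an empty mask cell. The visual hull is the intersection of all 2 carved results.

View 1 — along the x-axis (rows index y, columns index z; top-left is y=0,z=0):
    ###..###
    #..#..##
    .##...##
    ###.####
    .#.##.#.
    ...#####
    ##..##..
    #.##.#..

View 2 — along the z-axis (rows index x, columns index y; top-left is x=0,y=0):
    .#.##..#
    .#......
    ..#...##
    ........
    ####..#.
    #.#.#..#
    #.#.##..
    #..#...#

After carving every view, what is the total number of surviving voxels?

start: 8×8×8 = 512 voxels
step 1: project along x, AND mask (38/64) → |grid| = 304
step 2: project along z, AND mask (24/64) → |grid| = 114

114 voxels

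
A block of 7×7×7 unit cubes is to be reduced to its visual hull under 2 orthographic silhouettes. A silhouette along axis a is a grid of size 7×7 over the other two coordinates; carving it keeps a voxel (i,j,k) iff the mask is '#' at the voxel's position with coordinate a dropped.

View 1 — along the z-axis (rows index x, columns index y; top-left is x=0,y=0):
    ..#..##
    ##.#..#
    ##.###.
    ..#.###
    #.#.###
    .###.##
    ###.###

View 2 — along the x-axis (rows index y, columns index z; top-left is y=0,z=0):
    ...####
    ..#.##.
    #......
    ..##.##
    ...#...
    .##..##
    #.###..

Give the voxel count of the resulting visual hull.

remaining voxels: 97

before carving: 343 voxels (7×7×7)
  1. axis=2 (XY plane), |mask|=32  ⇒  voxels=224
  2. axis=0 (YZ plane), |mask|=21  ⇒  voxels=97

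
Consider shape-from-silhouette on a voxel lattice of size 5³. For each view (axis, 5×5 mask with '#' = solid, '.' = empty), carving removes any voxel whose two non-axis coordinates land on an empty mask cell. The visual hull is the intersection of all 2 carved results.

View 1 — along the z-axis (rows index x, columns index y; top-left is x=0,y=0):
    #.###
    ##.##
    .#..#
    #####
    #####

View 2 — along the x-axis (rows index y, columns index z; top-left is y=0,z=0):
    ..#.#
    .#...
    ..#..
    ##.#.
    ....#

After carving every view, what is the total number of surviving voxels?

32 voxels

initial block: 5^3 = 125
  1. axis=2 (XY plane), |mask|=20  ⇒  voxels=100
  2. axis=0 (YZ plane), |mask|=8  ⇒  voxels=32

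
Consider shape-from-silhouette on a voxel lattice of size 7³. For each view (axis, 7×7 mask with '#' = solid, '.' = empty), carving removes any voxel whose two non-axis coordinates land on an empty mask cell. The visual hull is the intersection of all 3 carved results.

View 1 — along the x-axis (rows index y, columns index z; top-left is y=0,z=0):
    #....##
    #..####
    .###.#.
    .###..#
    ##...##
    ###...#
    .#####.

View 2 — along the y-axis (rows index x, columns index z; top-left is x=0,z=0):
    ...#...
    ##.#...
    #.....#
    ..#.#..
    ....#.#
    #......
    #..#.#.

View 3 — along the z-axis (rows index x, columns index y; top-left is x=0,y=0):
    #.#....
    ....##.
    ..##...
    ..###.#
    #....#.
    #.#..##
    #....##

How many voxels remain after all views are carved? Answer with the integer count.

initial block: 7^3 = 343
step 1: project along x, AND mask (29/49) → |grid| = 203
step 2: project along y, AND mask (14/49) → |grid| = 56
step 3: project along z, AND mask (19/49) → |grid| = 19

19 voxels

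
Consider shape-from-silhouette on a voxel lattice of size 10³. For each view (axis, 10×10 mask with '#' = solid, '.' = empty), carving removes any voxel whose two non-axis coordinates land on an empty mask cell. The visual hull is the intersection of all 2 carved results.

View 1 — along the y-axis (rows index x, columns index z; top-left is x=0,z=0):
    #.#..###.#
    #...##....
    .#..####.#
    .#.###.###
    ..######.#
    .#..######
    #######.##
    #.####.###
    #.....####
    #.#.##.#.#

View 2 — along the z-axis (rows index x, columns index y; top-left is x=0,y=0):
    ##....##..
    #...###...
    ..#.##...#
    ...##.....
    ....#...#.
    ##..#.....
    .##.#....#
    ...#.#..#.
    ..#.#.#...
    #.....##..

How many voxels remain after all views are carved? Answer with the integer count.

voxel count = 202

initial block: 10^3 = 1000
[1] y-view keeps 64 columns → grid now 640
[2] z-view keeps 32 columns → grid now 202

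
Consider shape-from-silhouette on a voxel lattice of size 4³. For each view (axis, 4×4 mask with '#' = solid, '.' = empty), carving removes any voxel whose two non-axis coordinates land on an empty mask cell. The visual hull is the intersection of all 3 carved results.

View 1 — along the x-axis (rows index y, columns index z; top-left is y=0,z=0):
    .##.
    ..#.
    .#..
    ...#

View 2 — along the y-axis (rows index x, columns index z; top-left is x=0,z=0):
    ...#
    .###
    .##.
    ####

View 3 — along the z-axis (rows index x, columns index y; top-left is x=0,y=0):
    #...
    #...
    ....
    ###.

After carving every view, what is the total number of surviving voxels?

|visual hull| = 6

before carving: 64 voxels (4×4×4)
[1] x-view keeps 5 columns → grid now 20
[2] y-view keeps 10 columns → grid now 15
[3] z-view keeps 5 columns → grid now 6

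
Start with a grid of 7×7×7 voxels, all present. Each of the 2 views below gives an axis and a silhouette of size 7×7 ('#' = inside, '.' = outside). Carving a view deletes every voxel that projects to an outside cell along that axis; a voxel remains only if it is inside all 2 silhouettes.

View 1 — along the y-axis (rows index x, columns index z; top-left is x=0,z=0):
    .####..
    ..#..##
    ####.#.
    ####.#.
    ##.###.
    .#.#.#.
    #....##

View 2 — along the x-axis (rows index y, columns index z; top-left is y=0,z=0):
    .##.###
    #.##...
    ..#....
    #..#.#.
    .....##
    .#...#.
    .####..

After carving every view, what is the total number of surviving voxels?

|visual hull| = 86

initial block: 7^3 = 343
V1 y: intersect with XZ mask (28 set) -- 196 left
V2 x: intersect with YZ mask (20 set) -- 86 left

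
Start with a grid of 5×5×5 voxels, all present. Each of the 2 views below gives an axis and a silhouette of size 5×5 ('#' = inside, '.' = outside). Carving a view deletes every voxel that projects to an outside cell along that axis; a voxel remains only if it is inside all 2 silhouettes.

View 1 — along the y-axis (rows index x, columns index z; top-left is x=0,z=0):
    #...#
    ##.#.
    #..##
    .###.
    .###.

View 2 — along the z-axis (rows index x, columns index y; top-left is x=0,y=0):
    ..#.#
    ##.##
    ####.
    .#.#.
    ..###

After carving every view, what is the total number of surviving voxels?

initial block: 5^3 = 125
  1. axis=1 (XZ plane), |mask|=14  ⇒  voxels=70
  2. axis=2 (XY plane), |mask|=15  ⇒  voxels=43

remaining voxels: 43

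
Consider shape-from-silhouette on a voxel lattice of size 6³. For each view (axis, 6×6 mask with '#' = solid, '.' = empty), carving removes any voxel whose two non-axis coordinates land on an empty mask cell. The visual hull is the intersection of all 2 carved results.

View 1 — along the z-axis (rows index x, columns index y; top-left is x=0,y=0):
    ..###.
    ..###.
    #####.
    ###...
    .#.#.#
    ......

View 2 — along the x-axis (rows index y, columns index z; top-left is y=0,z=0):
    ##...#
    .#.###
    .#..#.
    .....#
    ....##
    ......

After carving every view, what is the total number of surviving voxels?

36 voxels

before carving: 216 voxels (6×6×6)
carve view 1 (along z, XY-mask fill 17/36): 102 voxels remain
carve view 2 (along x, YZ-mask fill 12/36): 36 voxels remain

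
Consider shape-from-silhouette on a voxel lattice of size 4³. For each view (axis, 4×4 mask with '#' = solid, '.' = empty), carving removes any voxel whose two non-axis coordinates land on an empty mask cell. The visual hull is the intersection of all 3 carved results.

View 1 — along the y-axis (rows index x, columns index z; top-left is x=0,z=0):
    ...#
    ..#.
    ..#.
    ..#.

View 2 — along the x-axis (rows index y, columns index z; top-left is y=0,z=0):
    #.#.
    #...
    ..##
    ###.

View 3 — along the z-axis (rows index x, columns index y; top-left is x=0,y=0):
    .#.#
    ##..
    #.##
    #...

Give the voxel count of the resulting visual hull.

initial block: 4^3 = 64
carve view 1 (along y, XZ-mask fill 4/16): 16 voxels remain
carve view 2 (along x, YZ-mask fill 8/16): 10 voxels remain
carve view 3 (along z, XY-mask fill 8/16): 5 voxels remain

|visual hull| = 5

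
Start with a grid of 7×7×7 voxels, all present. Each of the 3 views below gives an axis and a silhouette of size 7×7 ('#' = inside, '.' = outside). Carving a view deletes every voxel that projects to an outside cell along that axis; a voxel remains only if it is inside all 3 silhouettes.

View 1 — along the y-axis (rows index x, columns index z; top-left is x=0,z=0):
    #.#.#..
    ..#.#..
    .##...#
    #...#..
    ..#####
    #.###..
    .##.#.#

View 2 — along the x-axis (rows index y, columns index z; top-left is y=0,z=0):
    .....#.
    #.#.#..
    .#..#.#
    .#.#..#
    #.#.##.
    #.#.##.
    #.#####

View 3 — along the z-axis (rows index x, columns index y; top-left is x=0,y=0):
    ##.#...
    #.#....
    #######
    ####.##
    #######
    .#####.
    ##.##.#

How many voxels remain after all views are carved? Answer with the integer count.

remaining voxels: 58

full grid |V| = 343
V1 y: intersect with XZ mask (23 set) -- 161 left
V2 x: intersect with YZ mask (24 set) -- 87 left
V3 z: intersect with XY mask (35 set) -- 58 left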